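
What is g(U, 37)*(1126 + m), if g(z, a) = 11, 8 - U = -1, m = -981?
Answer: 1595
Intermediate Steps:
U = 9 (U = 8 - 1*(-1) = 8 + 1 = 9)
g(U, 37)*(1126 + m) = 11*(1126 - 981) = 11*145 = 1595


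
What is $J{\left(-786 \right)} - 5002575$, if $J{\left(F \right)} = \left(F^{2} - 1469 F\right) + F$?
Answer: $-3230931$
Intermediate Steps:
$J{\left(F \right)} = F^{2} - 1468 F$
$J{\left(-786 \right)} - 5002575 = - 786 \left(-1468 - 786\right) - 5002575 = \left(-786\right) \left(-2254\right) - 5002575 = 1771644 - 5002575 = -3230931$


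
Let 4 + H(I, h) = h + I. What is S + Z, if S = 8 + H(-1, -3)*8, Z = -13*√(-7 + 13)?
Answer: -56 - 13*√6 ≈ -87.843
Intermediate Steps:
Z = -13*√6 ≈ -31.843
H(I, h) = -4 + I + h (H(I, h) = -4 + (h + I) = -4 + (I + h) = -4 + I + h)
S = -56 (S = 8 + (-4 - 1 - 3)*8 = 8 - 8*8 = 8 - 64 = -56)
S + Z = -56 - 13*√6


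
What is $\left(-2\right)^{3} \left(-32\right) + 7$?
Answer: $263$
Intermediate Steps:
$\left(-2\right)^{3} \left(-32\right) + 7 = \left(-8\right) \left(-32\right) + 7 = 256 + 7 = 263$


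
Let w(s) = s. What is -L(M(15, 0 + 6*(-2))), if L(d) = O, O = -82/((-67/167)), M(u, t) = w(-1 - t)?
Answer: -13694/67 ≈ -204.39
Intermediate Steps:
M(u, t) = -1 - t
O = 13694/67 (O = -82/((-67*1/167)) = -82/(-67/167) = -82*(-167/67) = 13694/67 ≈ 204.39)
L(d) = 13694/67
-L(M(15, 0 + 6*(-2))) = -1*13694/67 = -13694/67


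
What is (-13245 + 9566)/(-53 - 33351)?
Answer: 3679/33404 ≈ 0.11014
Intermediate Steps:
(-13245 + 9566)/(-53 - 33351) = -3679/(-33404) = -3679*(-1/33404) = 3679/33404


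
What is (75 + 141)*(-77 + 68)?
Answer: -1944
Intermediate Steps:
(75 + 141)*(-77 + 68) = 216*(-9) = -1944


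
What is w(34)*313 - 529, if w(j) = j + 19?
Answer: 16060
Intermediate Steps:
w(j) = 19 + j
w(34)*313 - 529 = (19 + 34)*313 - 529 = 53*313 - 529 = 16589 - 529 = 16060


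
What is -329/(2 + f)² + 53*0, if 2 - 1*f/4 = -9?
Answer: -329/2116 ≈ -0.15548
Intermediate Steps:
f = 44 (f = 8 - 4*(-9) = 8 + 36 = 44)
-329/(2 + f)² + 53*0 = -329/(2 + 44)² + 53*0 = -329/(46²) + 0 = -329/2116 + 0 = -329/2116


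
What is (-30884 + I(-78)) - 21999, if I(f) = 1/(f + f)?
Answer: -8249749/156 ≈ -52883.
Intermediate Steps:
I(f) = 1/(2*f)
(-30884 + I(-78)) - 21999 = (-30884 + (½)/(-78)) - 21999 = (-30884 + (½)*(-1/78)) - 21999 = (-30884 - 1/156) - 21999 = -4817905/156 - 21999 = -8249749/156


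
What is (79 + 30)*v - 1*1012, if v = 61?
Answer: 5637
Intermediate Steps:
(79 + 30)*v - 1*1012 = (79 + 30)*61 - 1*1012 = 109*61 - 1012 = 6649 - 1012 = 5637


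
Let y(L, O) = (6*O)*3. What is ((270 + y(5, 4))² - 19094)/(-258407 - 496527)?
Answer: -48935/377467 ≈ -0.12964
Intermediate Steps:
y(L, O) = 18*O
((270 + y(5, 4))² - 19094)/(-258407 - 496527) = ((270 + 18*4)² - 19094)/(-258407 - 496527) = ((270 + 72)² - 19094)/(-754934) = (342² - 19094)*(-1/754934) = (116964 - 19094)*(-1/754934) = 97870*(-1/754934) = -48935/377467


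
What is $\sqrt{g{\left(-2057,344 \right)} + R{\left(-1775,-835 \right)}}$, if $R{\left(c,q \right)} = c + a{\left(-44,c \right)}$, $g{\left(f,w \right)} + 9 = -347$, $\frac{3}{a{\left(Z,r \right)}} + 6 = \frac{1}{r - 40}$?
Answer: $\frac{i \sqrt{252825481906}}{10891} \approx 46.168 i$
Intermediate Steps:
$a{\left(Z,r \right)} = \frac{3}{-6 + \frac{1}{-40 + r}}$ ($a{\left(Z,r \right)} = \frac{3}{-6 + \frac{1}{r - 40}} = \frac{3}{-6 + \frac{1}{-40 + r}}$)
$g{\left(f,w \right)} = -356$ ($g{\left(f,w \right)} = -9 - 347 = -356$)
$R{\left(c,q \right)} = c + \frac{3 \left(40 - c\right)}{-241 + 6 c}$
$\sqrt{g{\left(-2057,344 \right)} + R{\left(-1775,-835 \right)}} = \sqrt{-356 + \frac{2 \left(60 - -216550 + 3 \left(-1775\right)^{2}\right)}{-241 + 6 \left(-1775\right)}} = \sqrt{-356 + \frac{2 \left(60 + 216550 + 3 \cdot 3150625\right)}{-241 - 10650}} = \sqrt{-356 + \frac{2 \left(60 + 216550 + 9451875\right)}{-10891}} = \sqrt{-356 + 2 \left(- \frac{1}{10891}\right) 9668485} = \sqrt{-356 - \frac{19336970}{10891}} = \sqrt{- \frac{23214166}{10891}} = \frac{i \sqrt{252825481906}}{10891}$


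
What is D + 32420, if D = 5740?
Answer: 38160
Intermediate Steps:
D + 32420 = 5740 + 32420 = 38160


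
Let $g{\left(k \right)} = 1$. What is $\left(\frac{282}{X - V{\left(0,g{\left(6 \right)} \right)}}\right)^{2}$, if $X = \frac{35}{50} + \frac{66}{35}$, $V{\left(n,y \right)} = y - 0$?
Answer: $\frac{43296400}{1369} \approx 31626.0$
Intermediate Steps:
$V{\left(n,y \right)} = y$ ($V{\left(n,y \right)} = y + 0 = y$)
$X = \frac{181}{70}$ ($X = 35 \cdot \frac{1}{50} + 66 \cdot \frac{1}{35} = \frac{7}{10} + \frac{66}{35} = \frac{181}{70} \approx 2.5857$)
$\left(\frac{282}{X - V{\left(0,g{\left(6 \right)} \right)}}\right)^{2} = \left(\frac{282}{\frac{181}{70} - 1}\right)^{2} = \left(\frac{282}{\frac{111}{70}}\right)^{2} = \left(282 \cdot \frac{70}{111}\right)^{2} = \left(\frac{6580}{37}\right)^{2} = \frac{43296400}{1369}$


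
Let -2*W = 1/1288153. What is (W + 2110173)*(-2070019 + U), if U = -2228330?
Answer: -23367765270832193013/2576306 ≈ -9.0703e+12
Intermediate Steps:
W = -1/2576306 (W = -1/2/1288153 = -1/2*1/1288153 = -1/2576306 ≈ -3.8815e-7)
(W + 2110173)*(-2070019 + U) = (-1/2576306 + 2110173)*(-2070019 - 2228330) = (5436451360937/2576306)*(-4298349) = -23367765270832193013/2576306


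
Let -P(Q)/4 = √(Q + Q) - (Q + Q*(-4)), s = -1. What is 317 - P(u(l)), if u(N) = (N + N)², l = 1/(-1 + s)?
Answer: 329 + 4*√2 ≈ 334.66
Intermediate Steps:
l = -½ (l = 1/(-1 - 1) = 1/(-2) = -½ ≈ -0.50000)
u(N) = 4*N² (u(N) = (2*N)² = 4*N²)
P(Q) = -12*Q - 4*√2*√Q (P(Q) = -4*(√(Q + Q) - (Q + Q*(-4))) = -4*(√(2*Q) - (Q - 4*Q)) = -4*(√2*√Q - (-3)*Q) = -4*(√2*√Q + 3*Q) = -4*(3*Q + √2*√Q) = -12*Q - 4*√2*√Q)
317 - P(u(l)) = 317 - (-48*(-½)² - 4*√2*√(4*(-½)²)) = 317 - (-48/4 - 4*√2*√(4*(¼))) = 317 - (-12*1 - 4*√2*√1) = 317 - (-12 - 4*√2*1) = 317 - (-12 - 4*√2) = 317 + (12 + 4*√2) = 329 + 4*√2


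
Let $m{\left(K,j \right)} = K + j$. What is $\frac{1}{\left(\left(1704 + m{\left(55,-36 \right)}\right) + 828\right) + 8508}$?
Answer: $\frac{1}{11059} \approx 9.0424 \cdot 10^{-5}$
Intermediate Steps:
$\frac{1}{\left(\left(1704 + m{\left(55,-36 \right)}\right) + 828\right) + 8508} = \frac{1}{\left(\left(1704 + \left(55 - 36\right)\right) + 828\right) + 8508} = \frac{1}{\left(\left(1704 + 19\right) + 828\right) + 8508} = \frac{1}{\left(1723 + 828\right) + 8508} = \frac{1}{2551 + 8508} = \frac{1}{11059}$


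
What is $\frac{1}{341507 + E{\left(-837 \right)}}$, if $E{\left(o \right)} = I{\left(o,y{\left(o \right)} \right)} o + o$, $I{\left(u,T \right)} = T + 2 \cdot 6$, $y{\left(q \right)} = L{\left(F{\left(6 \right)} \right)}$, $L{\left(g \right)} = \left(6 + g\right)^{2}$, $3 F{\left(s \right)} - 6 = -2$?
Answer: $\frac{1}{285614} \approx 3.5012 \cdot 10^{-6}$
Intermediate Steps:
$F{\left(s \right)} = \frac{4}{3}$ ($F{\left(s \right)} = 2 + \frac{1}{3} \left(-2\right) = 2 - \frac{2}{3} = \frac{4}{3}$)
$y{\left(q \right)} = \frac{484}{9}$ ($y{\left(q \right)} = \left(6 + \frac{4}{3}\right)^{2} = \left(\frac{22}{3}\right)^{2} = \frac{484}{9}$)
$I{\left(u,T \right)} = 12 + T$ ($I{\left(u,T \right)} = T + 12 = 12 + T$)
$E{\left(o \right)} = \frac{601 o}{9}$ ($E{\left(o \right)} = \left(12 + \frac{484}{9}\right) o + o = \frac{592 o}{9} + o = \frac{601 o}{9}$)
$\frac{1}{341507 + E{\left(-837 \right)}} = \frac{1}{341507 + \frac{601}{9} \left(-837\right)} = \frac{1}{341507 - 55893} = \frac{1}{285614}$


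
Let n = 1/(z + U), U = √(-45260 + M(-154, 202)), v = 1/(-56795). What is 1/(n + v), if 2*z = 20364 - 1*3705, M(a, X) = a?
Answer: 170385*(-58*√6 + 5553*I)/(174*√6 + 96931*I) ≈ 9759.8 + 292.65*I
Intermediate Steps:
z = 16659/2 (z = (20364 - 1*3705)/2 = (20364 - 3705)/2 = (½)*16659 = 16659/2 ≈ 8329.5)
v = -1/56795 ≈ -1.7607e-5
U = 87*I*√6 (U = √(-45260 - 154) = √(-45414) = 87*I*√6 ≈ 213.11*I)
n = 1/(16659/2 + 87*I*√6) ≈ 0.00011998 - 3.0695e-6*I
1/(n + v) = 1/((1234/10285331 - 116*I*√6/92567979) - 1/56795) = 1/(59799699/584155374145 - 116*I*√6/92567979)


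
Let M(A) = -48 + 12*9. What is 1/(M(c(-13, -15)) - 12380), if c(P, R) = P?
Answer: -1/12320 ≈ -8.1169e-5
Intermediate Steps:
M(A) = 60 (M(A) = -48 + 108 = 60)
1/(M(c(-13, -15)) - 12380) = 1/(60 - 12380) = 1/(-12320) = -1/12320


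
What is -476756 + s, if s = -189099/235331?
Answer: -112195655335/235331 ≈ -4.7676e+5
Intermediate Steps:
s = -189099/235331 (s = -189099*1/235331 = -189099/235331 ≈ -0.80354)
-476756 + s = -476756 - 189099/235331 = -112195655335/235331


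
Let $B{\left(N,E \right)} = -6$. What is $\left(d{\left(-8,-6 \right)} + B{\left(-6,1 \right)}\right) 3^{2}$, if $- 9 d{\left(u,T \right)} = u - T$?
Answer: $-52$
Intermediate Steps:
$d{\left(u,T \right)} = - \frac{u}{9} + \frac{T}{9}$ ($d{\left(u,T \right)} = - \frac{u - T}{9} = - \frac{u}{9} + \frac{T}{9}$)
$\left(d{\left(-8,-6 \right)} + B{\left(-6,1 \right)}\right) 3^{2} = \left(\left(\left(- \frac{1}{9}\right) \left(-8\right) + \frac{1}{9} \left(-6\right)\right) - 6\right) 3^{2} = \left(\left(\frac{8}{9} - \frac{2}{3}\right) - 6\right) 9 = \left(\frac{2}{9} - 6\right) 9 = \left(- \frac{52}{9}\right) 9 = -52$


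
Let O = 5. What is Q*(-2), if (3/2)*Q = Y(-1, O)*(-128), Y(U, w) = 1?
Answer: 512/3 ≈ 170.67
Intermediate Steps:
Q = -256/3 (Q = 2*(1*(-128))/3 = (⅔)*(-128) = -256/3 ≈ -85.333)
Q*(-2) = -256/3*(-2) = 512/3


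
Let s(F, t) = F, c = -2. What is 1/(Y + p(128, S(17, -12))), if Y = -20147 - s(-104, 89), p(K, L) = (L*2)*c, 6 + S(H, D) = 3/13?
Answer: -13/260259 ≈ -4.9950e-5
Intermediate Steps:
S(H, D) = -75/13 (S(H, D) = -6 + 3/13 = -75/13)
p(K, L) = -4*L (p(K, L) = (L*2)*(-2) = (2*L)*(-2) = -4*L)
Y = -20043 (Y = -20147 - 1*(-104) = -20147 + 104 = -20043)
1/(Y + p(128, S(17, -12))) = 1/(-20043 - 4*(-75/13)) = 1/(-20043 + 300/13) = 1/(-260259/13) = -13/260259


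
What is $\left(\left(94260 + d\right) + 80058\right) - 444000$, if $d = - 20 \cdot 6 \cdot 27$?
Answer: $-272922$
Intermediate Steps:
$d = -3240$ ($d = \left(-20\right) 162 = -3240$)
$\left(\left(94260 + d\right) + 80058\right) - 444000 = \left(\left(94260 - 3240\right) + 80058\right) - 444000 = \left(91020 + 80058\right) - 444000 = 171078 - 444000 = -272922$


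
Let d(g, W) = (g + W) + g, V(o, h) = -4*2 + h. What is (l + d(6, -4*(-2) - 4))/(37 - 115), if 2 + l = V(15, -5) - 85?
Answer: 14/13 ≈ 1.0769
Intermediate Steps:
V(o, h) = -8 + h
d(g, W) = W + 2*g (d(g, W) = (W + g) + g = W + 2*g)
l = -100 (l = -2 + ((-8 - 5) - 85) = -2 + (-13 - 85) = -2 - 98 = -100)
(l + d(6, -4*(-2) - 4))/(37 - 115) = (-100 + ((-4*(-2) - 4) + 2*6))/(37 - 115) = (-100 + ((8 - 4) + 12))/(-78) = (-100 + (4 + 12))*(-1/78) = (-100 + 16)*(-1/78) = -84*(-1/78) = 14/13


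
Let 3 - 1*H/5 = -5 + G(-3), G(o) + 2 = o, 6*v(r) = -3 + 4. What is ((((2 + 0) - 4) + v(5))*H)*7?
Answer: -5005/6 ≈ -834.17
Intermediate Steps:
v(r) = ⅙ (v(r) = (-3 + 4)/6 = (⅙)*1 = ⅙)
G(o) = -2 + o
H = 65 (H = 15 - 5*(-5 + (-2 - 3)) = 15 - 5*(-5 - 5) = 15 - 5*(-10) = 15 + 50 = 65)
((((2 + 0) - 4) + v(5))*H)*7 = ((((2 + 0) - 4) + ⅙)*65)*7 = (((2 - 4) + ⅙)*65)*7 = ((-2 + ⅙)*65)*7 = -11/6*65*7 = -715/6*7 = -5005/6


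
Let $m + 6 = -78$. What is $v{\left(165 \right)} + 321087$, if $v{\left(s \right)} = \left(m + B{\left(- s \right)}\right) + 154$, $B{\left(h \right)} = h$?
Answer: $320992$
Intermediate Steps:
$m = -84$ ($m = -6 - 78 = -84$)
$v{\left(s \right)} = 70 - s$ ($v{\left(s \right)} = \left(-84 - s\right) + 154 = 70 - s$)
$v{\left(165 \right)} + 321087 = \left(70 - 165\right) + 321087 = -95 + 321087 = 320992$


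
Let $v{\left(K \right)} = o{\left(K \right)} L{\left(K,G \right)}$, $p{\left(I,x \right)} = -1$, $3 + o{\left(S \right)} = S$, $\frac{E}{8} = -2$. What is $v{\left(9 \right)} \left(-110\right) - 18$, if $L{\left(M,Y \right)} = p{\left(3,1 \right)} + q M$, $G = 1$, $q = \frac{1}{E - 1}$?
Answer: $\frac{16854}{17} \approx 991.41$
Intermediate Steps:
$E = -16$ ($E = 8 \left(-2\right) = -16$)
$o{\left(S \right)} = -3 + S$
$q = - \frac{1}{17}$ ($q = \frac{1}{-16 - 1} = \frac{1}{-17} = - \frac{1}{17} \approx -0.058824$)
$L{\left(M,Y \right)} = -1 - \frac{M}{17}$
$v{\left(K \right)} = \left(-1 - \frac{K}{17}\right) \left(-3 + K\right)$ ($v{\left(K \right)} = \left(-3 + K\right) \left(-1 - \frac{K}{17}\right) = \left(-1 - \frac{K}{17}\right) \left(-3 + K\right)$)
$v{\left(9 \right)} \left(-110\right) - 18 = - \frac{\left(-3 + 9\right) \left(17 + 9\right)}{17} \left(-110\right) - 18 = \left(- \frac{1}{17}\right) 6 \cdot 26 \left(-110\right) - 18 = \left(- \frac{156}{17}\right) \left(-110\right) - 18 = \frac{17160}{17} - 18 = \frac{16854}{17}$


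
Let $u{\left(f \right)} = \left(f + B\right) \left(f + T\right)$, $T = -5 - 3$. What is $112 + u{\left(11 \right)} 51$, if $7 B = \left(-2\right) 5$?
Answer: $\frac{11035}{7} \approx 1576.4$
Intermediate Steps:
$B = - \frac{10}{7}$ ($B = \frac{\left(-2\right) 5}{7} = \frac{1}{7} \left(-10\right) = - \frac{10}{7} \approx -1.4286$)
$T = -8$ ($T = -5 - 3 = -8$)
$u{\left(f \right)} = \left(-8 + f\right) \left(- \frac{10}{7} + f\right)$ ($u{\left(f \right)} = \left(f - \frac{10}{7}\right) \left(f - 8\right) = \left(- \frac{10}{7} + f\right) \left(-8 + f\right) = \left(-8 + f\right) \left(- \frac{10}{7} + f\right)$)
$112 + u{\left(11 \right)} 51 = 112 + \left(\frac{80}{7} + 11^{2} - \frac{726}{7}\right) 51 = 112 + \left(\frac{80}{7} + 121 - \frac{726}{7}\right) 51 = 112 + \frac{201}{7} \cdot 51 = 112 + \frac{10251}{7} = \frac{11035}{7}$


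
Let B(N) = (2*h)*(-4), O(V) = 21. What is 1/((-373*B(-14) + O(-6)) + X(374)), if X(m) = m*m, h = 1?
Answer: 1/142881 ≈ 6.9988e-6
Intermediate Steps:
B(N) = -8 (B(N) = (2*1)*(-4) = 2*(-4) = -8)
X(m) = m**2
1/((-373*B(-14) + O(-6)) + X(374)) = 1/((-373*(-8) + 21) + 374**2) = 1/((2984 + 21) + 139876) = 1/(3005 + 139876) = 1/142881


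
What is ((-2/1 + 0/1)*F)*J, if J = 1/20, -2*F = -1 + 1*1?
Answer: 0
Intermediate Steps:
F = 0 (F = -(-1 + 1*1)/2 = -(-1 + 1)/2 = -½*0 = 0)
J = 1/20 ≈ 0.050000
((-2/1 + 0/1)*F)*J = ((-2/1 + 0/1)*0)*(1/20) = ((-2*1 + 0*1)*0)*(1/20) = ((-2 + 0)*0)*(1/20) = -2*0*(1/20) = 0*(1/20) = 0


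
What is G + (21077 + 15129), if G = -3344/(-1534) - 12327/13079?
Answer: 363216269437/10031593 ≈ 36207.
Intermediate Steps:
G = 12413279/10031593 (G = -3344*(-1/1534) - 12327*1/13079 = 1672/767 - 12327/13079 = 12413279/10031593 ≈ 1.2374)
G + (21077 + 15129) = 12413279/10031593 + (21077 + 15129) = 12413279/10031593 + 36206 = 363216269437/10031593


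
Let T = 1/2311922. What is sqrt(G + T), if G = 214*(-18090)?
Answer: I*sqrt(20691820181903713918)/2311922 ≈ 1967.6*I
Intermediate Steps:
T = 1/2311922 ≈ 4.3254e-7
G = -3871260
sqrt(G + T) = sqrt(-3871260 + 1/2311922) = sqrt(-8950051161719/2311922) = I*sqrt(20691820181903713918)/2311922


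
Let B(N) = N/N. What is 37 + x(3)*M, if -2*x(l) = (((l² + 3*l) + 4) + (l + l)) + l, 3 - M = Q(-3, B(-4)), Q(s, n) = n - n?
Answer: -19/2 ≈ -9.5000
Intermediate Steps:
B(N) = 1
Q(s, n) = 0
M = 3 (M = 3 - 1*0 = 3 + 0 = 3)
x(l) = -2 - 3*l - l²/2 (x(l) = -((((l² + 3*l) + 4) + (l + l)) + l)/2 = -(((4 + l² + 3*l) + 2*l) + l)/2 = -((4 + l² + 5*l) + l)/2 = -(4 + l² + 6*l)/2 = -2 - 3*l - l²/2)
37 + x(3)*M = 37 + (-2 - 3*3 - ½*3²)*3 = 37 + (-2 - 9 - ½*9)*3 = 37 + (-2 - 9 - 9/2)*3 = 37 - 31/2*3 = 37 - 93/2 = -19/2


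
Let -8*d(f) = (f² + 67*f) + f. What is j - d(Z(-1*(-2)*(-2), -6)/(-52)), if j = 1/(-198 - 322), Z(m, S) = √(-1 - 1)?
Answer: -109/54080 - 17*I*√2/104 ≈ -0.0020155 - 0.23117*I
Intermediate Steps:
Z(m, S) = I*√2 (Z(m, S) = √(-2) = I*√2)
d(f) = -17*f/2 - f²/8 (d(f) = -((f² + 67*f) + f)/8 = -(f² + 68*f)/8 = -17*f/2 - f²/8)
j = -1/520 (j = 1/(-520) = -1/520 ≈ -0.0019231)
j - d(Z(-1*(-2)*(-2), -6)/(-52)) = -1/520 - (-1)*(I*√2)/(-52)*(68 + (I*√2)/(-52))/8 = -1/520 - (-1)*(I*√2)*(-1/52)*(68 + (I*√2)*(-1/52))/8 = -1/520 - (-1)*(-I*√2/52)*(68 - I*√2/52)/8 = -1/520 - I*√2*(68 - I*√2/52)/416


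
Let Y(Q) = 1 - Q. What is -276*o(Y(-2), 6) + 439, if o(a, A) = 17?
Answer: -4253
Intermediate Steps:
-276*o(Y(-2), 6) + 439 = -276*17 + 439 = -4692 + 439 = -4253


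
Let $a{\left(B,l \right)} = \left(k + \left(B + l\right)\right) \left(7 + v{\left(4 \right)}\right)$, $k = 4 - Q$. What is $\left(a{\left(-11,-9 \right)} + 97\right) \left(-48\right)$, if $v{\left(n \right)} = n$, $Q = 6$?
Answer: $6960$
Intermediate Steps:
$k = -2$ ($k = 4 - 6 = -2$)
$a{\left(B,l \right)} = -22 + 11 B + 11 l$ ($a{\left(B,l \right)} = \left(-2 + \left(B + l\right)\right) \left(7 + 4\right) = \left(-2 + B + l\right) 11 = -22 + 11 B + 11 l$)
$\left(a{\left(-11,-9 \right)} + 97\right) \left(-48\right) = \left(\left(-22 + 11 \left(-11\right) + 11 \left(-9\right)\right) + 97\right) \left(-48\right) = \left(\left(-22 - 121 - 99\right) + 97\right) \left(-48\right) = \left(-242 + 97\right) \left(-48\right) = \left(-145\right) \left(-48\right) = 6960$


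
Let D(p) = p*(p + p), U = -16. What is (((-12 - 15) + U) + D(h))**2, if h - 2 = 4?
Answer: 841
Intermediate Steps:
h = 6 (h = 2 + 4 = 6)
D(p) = 2*p**2 (D(p) = p*(2*p) = 2*p**2)
(((-12 - 15) + U) + D(h))**2 = (((-12 - 15) - 16) + 2*6**2)**2 = ((-27 - 16) + 2*36)**2 = (-43 + 72)**2 = 29**2 = 841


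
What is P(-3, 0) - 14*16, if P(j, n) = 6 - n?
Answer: -218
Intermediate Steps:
P(-3, 0) - 14*16 = (6 - 1*0) - 14*16 = (6 + 0) - 224 = 6 - 224 = -218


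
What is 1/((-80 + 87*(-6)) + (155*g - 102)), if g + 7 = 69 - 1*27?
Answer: 1/4721 ≈ 0.00021182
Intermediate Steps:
g = 35 (g = -7 + (69 - 1*27) = -7 + (69 - 27) = -7 + 42 = 35)
1/((-80 + 87*(-6)) + (155*g - 102)) = 1/((-80 + 87*(-6)) + (155*35 - 102)) = 1/((-80 - 522) + (5425 - 102)) = 1/(-602 + 5323) = 1/4721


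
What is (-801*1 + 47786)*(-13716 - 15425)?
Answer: -1369189885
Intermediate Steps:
(-801*1 + 47786)*(-13716 - 15425) = (-801 + 47786)*(-29141) = 46985*(-29141) = -1369189885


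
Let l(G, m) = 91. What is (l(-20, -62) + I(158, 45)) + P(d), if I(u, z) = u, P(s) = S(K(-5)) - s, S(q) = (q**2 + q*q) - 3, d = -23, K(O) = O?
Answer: 319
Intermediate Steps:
S(q) = -3 + 2*q**2 (S(q) = (q**2 + q**2) - 3 = 2*q**2 - 3 = -3 + 2*q**2)
P(s) = 47 - s (P(s) = (-3 + 2*(-5)**2) - s = (-3 + 2*25) - s = (-3 + 50) - s = 47 - s)
(l(-20, -62) + I(158, 45)) + P(d) = (91 + 158) + (47 - 1*(-23)) = 249 + (47 + 23) = 249 + 70 = 319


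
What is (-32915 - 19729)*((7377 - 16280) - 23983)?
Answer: 1731250584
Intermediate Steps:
(-32915 - 19729)*((7377 - 16280) - 23983) = -52644*(-8903 - 23983) = -52644*(-32886) = 1731250584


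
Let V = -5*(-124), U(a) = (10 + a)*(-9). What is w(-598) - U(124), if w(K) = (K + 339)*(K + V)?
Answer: -4492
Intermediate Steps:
U(a) = -90 - 9*a
V = 620
w(K) = (339 + K)*(620 + K) (w(K) = (K + 339)*(K + 620) = (339 + K)*(620 + K))
w(-598) - U(124) = (210180 + (-598)**2 + 959*(-598)) - (-90 - 9*124) = (210180 + 357604 - 573482) - (-90 - 1116) = -5698 - 1*(-1206) = -5698 + 1206 = -4492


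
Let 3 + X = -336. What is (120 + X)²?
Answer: 47961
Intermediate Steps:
X = -339 (X = -3 - 336 = -339)
(120 + X)² = (120 - 339)² = (-219)² = 47961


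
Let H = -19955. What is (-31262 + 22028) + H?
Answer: -29189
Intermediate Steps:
(-31262 + 22028) + H = (-31262 + 22028) - 19955 = -9234 - 19955 = -29189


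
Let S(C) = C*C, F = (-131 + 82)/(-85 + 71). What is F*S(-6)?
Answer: 126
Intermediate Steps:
F = 7/2 (F = -49/(-14) = -49*(-1/14) = 7/2 ≈ 3.5000)
S(C) = C**2
F*S(-6) = (7/2)*(-6)**2 = (7/2)*36 = 126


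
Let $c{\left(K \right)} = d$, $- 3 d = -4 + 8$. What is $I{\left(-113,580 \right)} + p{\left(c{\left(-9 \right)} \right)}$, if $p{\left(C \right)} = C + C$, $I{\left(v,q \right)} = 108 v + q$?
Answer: $- \frac{34880}{3} \approx -11627.0$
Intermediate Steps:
$d = - \frac{4}{3}$ ($d = - \frac{-4 + 8}{3} = \left(- \frac{1}{3}\right) 4 = - \frac{4}{3} \approx -1.3333$)
$I{\left(v,q \right)} = q + 108 v$
$c{\left(K \right)} = - \frac{4}{3}$
$p{\left(C \right)} = 2 C$
$I{\left(-113,580 \right)} + p{\left(c{\left(-9 \right)} \right)} = \left(580 + 108 \left(-113\right)\right) + 2 \left(- \frac{4}{3}\right) = \left(580 - 12204\right) - \frac{8}{3} = -11624 - \frac{8}{3} = - \frac{34880}{3}$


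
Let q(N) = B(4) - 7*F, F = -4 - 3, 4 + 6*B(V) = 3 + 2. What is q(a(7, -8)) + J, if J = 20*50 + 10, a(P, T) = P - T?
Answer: 6355/6 ≈ 1059.2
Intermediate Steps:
B(V) = ⅙ (B(V) = -⅔ + (3 + 2)/6 = -⅔ + (⅙)*5 = -⅔ + ⅚ = ⅙)
J = 1010 (J = 1000 + 10 = 1010)
F = -7
q(N) = 295/6 (q(N) = ⅙ - 7*(-7) = ⅙ + 49 = 295/6)
q(a(7, -8)) + J = 295/6 + 1010 = 6355/6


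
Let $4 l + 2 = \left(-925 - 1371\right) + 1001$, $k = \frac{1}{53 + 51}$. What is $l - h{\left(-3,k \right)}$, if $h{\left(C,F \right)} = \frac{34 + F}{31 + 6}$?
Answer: $- \frac{1251251}{3848} \approx -325.17$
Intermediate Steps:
$k = \frac{1}{104} \approx 0.0096154$
$h{\left(C,F \right)} = \frac{34}{37} + \frac{F}{37}$ ($h{\left(C,F \right)} = \frac{34 + F}{37} = \left(34 + F\right) \frac{1}{37} = \frac{34}{37} + \frac{F}{37}$)
$l = - \frac{1297}{4}$ ($l = - \frac{1}{2} + \frac{\left(-925 - 1371\right) + 1001}{4} = - \frac{1}{2} + \frac{-2296 + 1001}{4} = - \frac{1}{2} + \frac{1}{4} \left(-1295\right) = - \frac{1}{2} - \frac{1295}{4} = - \frac{1297}{4} \approx -324.25$)
$l - h{\left(-3,k \right)} = - \frac{1297}{4} - \left(\frac{34}{37} + \frac{1}{37} \cdot \frac{1}{104}\right) = - \frac{1297}{4} - \left(\frac{34}{37} + \frac{1}{3848}\right) = - \frac{1297}{4} - \frac{3537}{3848} = - \frac{1251251}{3848}$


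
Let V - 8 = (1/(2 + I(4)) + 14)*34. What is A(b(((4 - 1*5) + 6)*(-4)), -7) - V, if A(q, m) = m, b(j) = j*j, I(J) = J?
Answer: -1490/3 ≈ -496.67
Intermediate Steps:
b(j) = j²
V = 1469/3 (V = 8 + (1/(2 + 4) + 14)*34 = 8 + (1/6 + 14)*34 = 8 + (⅙ + 14)*34 = 8 + (85/6)*34 = 8 + 1445/3 = 1469/3 ≈ 489.67)
A(b(((4 - 1*5) + 6)*(-4)), -7) - V = -7 - 1*1469/3 = -7 - 1469/3 = -1490/3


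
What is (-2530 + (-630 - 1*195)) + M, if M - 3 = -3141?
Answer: -6493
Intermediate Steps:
M = -3138 (M = 3 - 3141 = -3138)
(-2530 + (-630 - 1*195)) + M = (-2530 + (-630 - 1*195)) - 3138 = (-2530 + (-630 - 195)) - 3138 = (-2530 - 825) - 3138 = -3355 - 3138 = -6493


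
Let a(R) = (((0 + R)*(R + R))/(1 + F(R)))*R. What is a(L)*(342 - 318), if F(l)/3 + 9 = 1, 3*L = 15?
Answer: -6000/23 ≈ -260.87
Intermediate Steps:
L = 5 (L = (1/3)*15 = 5)
F(l) = -24 (F(l) = -27 + 3*1 = -27 + 3 = -24)
a(R) = -2*R**3/23 (a(R) = (((0 + R)*(R + R))/(1 - 24))*R = ((R*(2*R))/(-23))*R = (-2*R**2/23)*R = -2*R**3/23)
a(L)*(342 - 318) = (-2/23*5**3)*(342 - 318) = -2/23*125*24 = -250/23*24 = -6000/23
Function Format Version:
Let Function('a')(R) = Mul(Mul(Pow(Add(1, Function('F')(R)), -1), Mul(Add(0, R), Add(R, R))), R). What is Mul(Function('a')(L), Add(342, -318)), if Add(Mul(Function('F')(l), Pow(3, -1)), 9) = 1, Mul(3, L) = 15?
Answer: Rational(-6000, 23) ≈ -260.87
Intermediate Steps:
L = 5 (L = Mul(Rational(1, 3), 15) = 5)
Function('F')(l) = -24 (Function('F')(l) = Add(-27, Mul(3, 1)) = Add(-27, 3) = -24)
Function('a')(R) = Mul(Rational(-2, 23), Pow(R, 3)) (Function('a')(R) = Mul(Mul(Pow(Add(1, -24), -1), Mul(Add(0, R), Add(R, R))), R) = Mul(Mul(Pow(-23, -1), Mul(R, Mul(2, R))), R) = Mul(Mul(Rational(-1, 23), Mul(2, Pow(R, 2))), R) = Mul(Mul(Rational(-2, 23), Pow(R, 2)), R) = Mul(Rational(-2, 23), Pow(R, 3)))
Mul(Function('a')(L), Add(342, -318)) = Mul(Mul(Rational(-2, 23), Pow(5, 3)), Add(342, -318)) = Mul(Mul(Rational(-2, 23), 125), 24) = Mul(Rational(-250, 23), 24) = Rational(-6000, 23)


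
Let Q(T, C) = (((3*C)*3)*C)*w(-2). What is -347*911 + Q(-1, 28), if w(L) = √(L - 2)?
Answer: -316117 + 14112*I ≈ -3.1612e+5 + 14112.0*I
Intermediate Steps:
w(L) = √(-2 + L)
Q(T, C) = 18*I*C² (Q(T, C) = (((3*C)*3)*C)*√(-2 - 2) = ((9*C)*C)*√(-4) = (9*C²)*(2*I) = 18*I*C²)
-347*911 + Q(-1, 28) = -347*911 + 18*I*28² = -316117 + 18*I*784 = -316117 + 14112*I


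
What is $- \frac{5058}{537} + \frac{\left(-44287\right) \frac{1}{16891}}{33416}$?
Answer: $- \frac{951636327389}{101032908424} \approx -9.4191$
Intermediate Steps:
$- \frac{5058}{537} + \frac{\left(-44287\right) \frac{1}{16891}}{33416} = \left(-5058\right) \frac{1}{537} + \left(-44287\right) \frac{1}{16891} \cdot \frac{1}{33416} = - \frac{1686}{179} - \frac{44287}{564429656} = - \frac{951636327389}{101032908424}$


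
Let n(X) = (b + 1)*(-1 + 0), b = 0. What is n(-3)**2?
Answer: 1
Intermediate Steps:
n(X) = -1 (n(X) = (0 + 1)*(-1 + 0) = 1*(-1) = -1)
n(-3)**2 = (-1)**2 = 1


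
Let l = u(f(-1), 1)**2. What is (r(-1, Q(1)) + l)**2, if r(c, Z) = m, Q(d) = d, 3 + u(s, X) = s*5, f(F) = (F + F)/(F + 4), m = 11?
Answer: 211600/81 ≈ 2612.3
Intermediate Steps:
f(F) = 2*F/(4 + F) (f(F) = (2*F)/(4 + F) = 2*F/(4 + F))
u(s, X) = -3 + 5*s (u(s, X) = -3 + s*5 = -3 + 5*s)
r(c, Z) = 11
l = 361/9 (l = (-3 + 5*(2*(-1)/(4 - 1)))**2 = (-3 + 5*(2*(-1)/3))**2 = (-3 + 5*(2*(-1)*(1/3)))**2 = (-3 + 5*(-2/3))**2 = (-3 - 10/3)**2 = (-19/3)**2 = 361/9 ≈ 40.111)
(r(-1, Q(1)) + l)**2 = (11 + 361/9)**2 = (460/9)**2 = 211600/81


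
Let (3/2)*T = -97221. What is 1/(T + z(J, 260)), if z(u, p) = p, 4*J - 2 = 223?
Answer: -1/64554 ≈ -1.5491e-5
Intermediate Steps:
J = 225/4 (J = ½ + (¼)*223 = ½ + 223/4 = 225/4 ≈ 56.250)
T = -64814 (T = (⅔)*(-97221) = -64814)
1/(T + z(J, 260)) = 1/(-64814 + 260) = 1/(-64554) = -1/64554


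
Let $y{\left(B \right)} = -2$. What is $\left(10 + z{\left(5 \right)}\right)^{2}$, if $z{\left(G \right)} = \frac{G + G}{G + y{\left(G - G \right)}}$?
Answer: $\frac{1600}{9} \approx 177.78$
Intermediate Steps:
$z{\left(G \right)} = \frac{2 G}{-2 + G}$ ($z{\left(G \right)} = \frac{G + G}{G - 2} = \frac{2 G}{-2 + G}$)
$\left(10 + z{\left(5 \right)}\right)^{2} = \left(10 + 2 \cdot 5 \frac{1}{-2 + 5}\right)^{2} = \left(10 + 2 \cdot 5 \cdot \frac{1}{3}\right)^{2} = \left(10 + \frac{10}{3}\right)^{2} = \left(\frac{40}{3}\right)^{2} = \frac{1600}{9}$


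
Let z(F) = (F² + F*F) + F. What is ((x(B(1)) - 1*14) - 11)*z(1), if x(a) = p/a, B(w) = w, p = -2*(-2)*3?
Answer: -39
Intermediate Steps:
p = 12 (p = 4*3 = 12)
z(F) = F + 2*F² (z(F) = (F² + F²) + F = 2*F² + F = F + 2*F²)
x(a) = 12/a
((x(B(1)) - 1*14) - 11)*z(1) = ((12/1 - 1*14) - 11)*(1*(1 + 2*1)) = ((12*1 - 14) - 11)*(1*(1 + 2)) = ((12 - 14) - 11)*(1*3) = (-2 - 11)*3 = -13*3 = -39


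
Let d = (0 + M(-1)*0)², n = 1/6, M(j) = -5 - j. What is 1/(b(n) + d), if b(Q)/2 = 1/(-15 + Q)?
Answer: -89/12 ≈ -7.4167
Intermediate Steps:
n = ⅙ ≈ 0.16667
d = 0 (d = (0 + (-5 - 1*(-1))*0)² = (0 + (-5 + 1)*0)² = (0 - 4*0)² = (0 + 0)² = 0² = 0)
b(Q) = 2/(-15 + Q)
1/(b(n) + d) = 1/(2/(-15 + ⅙) + 0) = 1/(2/(-89/6) + 0) = 1/(2*(-6/89) + 0) = 1/(-12/89 + 0) = 1/(-12/89) = -89/12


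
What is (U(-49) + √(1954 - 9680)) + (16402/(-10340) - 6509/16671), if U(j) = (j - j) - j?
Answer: 4052894029/86189070 + I*√7726 ≈ 47.023 + 87.898*I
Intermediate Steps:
U(j) = -j (U(j) = 0 - j = -j)
(U(-49) + √(1954 - 9680)) + (16402/(-10340) - 6509/16671) = (-1*(-49) + √(1954 - 9680)) + (16402/(-10340) - 6509/16671) = (49 + √(-7726)) + (16402*(-1/10340) - 6509*1/16671) = (49 + I*√7726) + (-8201/5170 - 6509/16671) = (49 + I*√7726) - 170370401/86189070 = 4052894029/86189070 + I*√7726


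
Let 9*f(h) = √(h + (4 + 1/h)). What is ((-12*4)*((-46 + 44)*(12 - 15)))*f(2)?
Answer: -16*√26 ≈ -81.584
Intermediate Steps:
f(h) = √(4 + h + 1/h)/9 (f(h) = √(h + (4 + 1/h))/9 = √(4 + h + 1/h)/9)
((-12*4)*((-46 + 44)*(12 - 15)))*f(2) = ((-12*4)*((-46 + 44)*(12 - 15)))*(√(4 + 2 + 1/2)/9) = (-(-96)*(-3))*(√(4 + 2 + ½)/9) = (-48*6)*(√(13/2)/9) = -32*√26/2 = -16*√26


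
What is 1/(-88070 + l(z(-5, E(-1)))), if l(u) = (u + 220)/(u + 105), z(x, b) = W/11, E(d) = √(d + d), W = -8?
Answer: -1147/101013878 ≈ -1.1355e-5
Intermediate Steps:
E(d) = √2*√d (E(d) = √(2*d) = √2*√d)
z(x, b) = -8/11
l(u) = (220 + u)/(105 + u)
1/(-88070 + l(z(-5, E(-1)))) = 1/(-88070 + (220 - 8/11)/(105 - 8/11)) = 1/(-88070 + (2412/11)/(1147/11)) = 1/(-88070 + (11/1147)*(2412/11)) = 1/(-88070 + 2412/1147) = 1/(-101013878/1147) = -1147/101013878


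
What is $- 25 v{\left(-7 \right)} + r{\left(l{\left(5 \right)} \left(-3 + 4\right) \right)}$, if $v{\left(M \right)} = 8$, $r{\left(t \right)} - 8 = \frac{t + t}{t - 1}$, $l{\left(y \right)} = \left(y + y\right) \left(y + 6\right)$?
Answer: $- \frac{20708}{109} \approx -189.98$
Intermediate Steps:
$l{\left(y \right)} = 2 y \left(6 + y\right)$
$r{\left(t \right)} = 8 + \frac{2 t}{-1 + t}$ ($r{\left(t \right)} = 8 + \frac{t + t}{t - 1} = 8 + \frac{2 t}{-1 + t}$)
$- 25 v{\left(-7 \right)} + r{\left(l{\left(5 \right)} \left(-3 + 4\right) \right)} = \left(-25\right) 8 + \frac{2 \left(-4 + 5 \cdot 2 \cdot 5 \left(6 + 5\right) \left(-3 + 4\right)\right)}{-1 + 2 \cdot 5 \left(6 + 5\right) \left(-3 + 4\right)} = -200 + \frac{2 \left(-4 + 5 \cdot 2 \cdot 5 \cdot 11 \cdot 1\right)}{-1 + 2 \cdot 5 \cdot 11 \cdot 1} = -200 + \frac{2 \left(-4 + 5 \cdot 110 \cdot 1\right)}{-1 + 110 \cdot 1} = -200 + \frac{2 \left(-4 + 5 \cdot 110\right)}{-1 + 110} = -200 + \frac{2 \left(-4 + 550\right)}{109} = -200 + 2 \cdot \frac{1}{109} \cdot 546 = -200 + \frac{1092}{109} = - \frac{20708}{109}$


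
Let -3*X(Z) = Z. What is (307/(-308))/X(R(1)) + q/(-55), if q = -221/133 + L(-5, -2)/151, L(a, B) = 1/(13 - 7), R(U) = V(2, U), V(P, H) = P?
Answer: 40435607/26509560 ≈ 1.5253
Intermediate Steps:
R(U) = 2
L(a, B) = 1/6
X(Z) = -Z/3
q = -200093/120498 (q = -221/133 + (1/6)/151 = -221*1/133 + (1/6)*(1/151) = -221/133 + 1/906 = -200093/120498 ≈ -1.6606)
(307/(-308))/X(R(1)) + q/(-55) = (307/(-308))/((-1/3*2)) - 200093/120498/(-55) = (307*(-1/308))/(-2/3) - 200093/120498*(-1/55) = -307/308*(-3/2) + 200093/6627390 = 921/616 + 200093/6627390 = 40435607/26509560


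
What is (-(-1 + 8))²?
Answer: 49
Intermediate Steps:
(-(-1 + 8))² = (-1*7)² = (-7)² = 49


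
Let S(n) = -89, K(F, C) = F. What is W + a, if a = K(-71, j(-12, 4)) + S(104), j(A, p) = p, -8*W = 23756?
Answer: -6259/2 ≈ -3129.5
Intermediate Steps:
W = -5939/2 (W = -⅛*23756 = -5939/2 ≈ -2969.5)
a = -160 (a = -71 - 89 = -160)
W + a = -5939/2 - 160 = -6259/2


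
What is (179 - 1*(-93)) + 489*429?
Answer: 210053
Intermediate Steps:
(179 - 1*(-93)) + 489*429 = (179 + 93) + 209781 = 272 + 209781 = 210053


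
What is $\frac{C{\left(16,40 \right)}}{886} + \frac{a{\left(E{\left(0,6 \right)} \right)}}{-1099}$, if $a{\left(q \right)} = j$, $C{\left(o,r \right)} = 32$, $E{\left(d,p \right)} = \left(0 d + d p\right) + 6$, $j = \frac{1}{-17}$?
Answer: $\frac{299371}{8276569} \approx 0.036171$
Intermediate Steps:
$j = - \frac{1}{17} \approx -0.058824$
$E{\left(d,p \right)} = 6 + d p$ ($E{\left(d,p \right)} = \left(0 + d p\right) + 6 = d p + 6 = 6 + d p$)
$a{\left(q \right)} = - \frac{1}{17}$
$\frac{C{\left(16,40 \right)}}{886} + \frac{a{\left(E{\left(0,6 \right)} \right)}}{-1099} = \frac{32}{886} - \frac{1}{17 \left(-1099\right)} = 32 \cdot \frac{1}{886} - - \frac{1}{18683} = \frac{16}{443} + \frac{1}{18683} = \frac{299371}{8276569}$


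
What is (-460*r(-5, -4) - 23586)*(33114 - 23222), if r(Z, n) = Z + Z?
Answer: -187809512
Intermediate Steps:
r(Z, n) = 2*Z
(-460*r(-5, -4) - 23586)*(33114 - 23222) = (-920*(-5) - 23586)*(33114 - 23222) = (-460*(-10) - 23586)*9892 = (4600 - 23586)*9892 = -18986*9892 = -187809512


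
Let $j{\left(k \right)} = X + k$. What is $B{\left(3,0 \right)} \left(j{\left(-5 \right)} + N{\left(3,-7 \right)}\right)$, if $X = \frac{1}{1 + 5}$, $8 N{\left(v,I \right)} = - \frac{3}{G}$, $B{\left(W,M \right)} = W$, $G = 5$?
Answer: $- \frac{589}{40} \approx -14.725$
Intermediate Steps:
$N{\left(v,I \right)} = - \frac{3}{40}$ ($N{\left(v,I \right)} = \frac{\left(-3\right) \frac{1}{5}}{8} = \frac{1}{8} \left(- \frac{3}{5}\right) = - \frac{3}{40}$)
$X = \frac{1}{6} \approx 0.16667$
$j{\left(k \right)} = \frac{1}{6} + k$
$B{\left(3,0 \right)} \left(j{\left(-5 \right)} + N{\left(3,-7 \right)}\right) = 3 \left(\left(\frac{1}{6} - 5\right) - \frac{3}{40}\right) = 3 \left(- \frac{29}{6} - \frac{3}{40}\right) = 3 \left(- \frac{589}{120}\right) = - \frac{589}{40}$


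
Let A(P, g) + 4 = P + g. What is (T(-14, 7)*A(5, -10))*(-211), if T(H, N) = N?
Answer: 13293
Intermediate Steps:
A(P, g) = -4 + P + g (A(P, g) = -4 + (P + g) = -4 + P + g)
(T(-14, 7)*A(5, -10))*(-211) = (7*(-4 + 5 - 10))*(-211) = (7*(-9))*(-211) = -63*(-211) = 13293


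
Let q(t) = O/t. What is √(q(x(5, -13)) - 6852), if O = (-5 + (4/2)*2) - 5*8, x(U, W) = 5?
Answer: I*√171505/5 ≈ 82.826*I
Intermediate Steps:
O = -41 (O = (-5 + (4*(½))*2) - 40 = (-5 + 2*2) - 40 = (-5 + 4) - 40 = -1 - 40 = -41)
q(t) = -41/t
√(q(x(5, -13)) - 6852) = √(-41/5 - 6852) = √(-34301/5) = I*√171505/5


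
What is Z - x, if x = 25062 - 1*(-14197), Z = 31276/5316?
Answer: -52167392/1329 ≈ -39253.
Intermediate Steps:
Z = 7819/1329 (Z = 31276*(1/5316) = 7819/1329 ≈ 5.8834)
x = 39259 (x = 25062 + 14197 = 39259)
Z - x = 7819/1329 - 1*39259 = 7819/1329 - 39259 = -52167392/1329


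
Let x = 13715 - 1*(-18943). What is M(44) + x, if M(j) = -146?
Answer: 32512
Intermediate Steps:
x = 32658 (x = 13715 + 18943 = 32658)
M(44) + x = -146 + 32658 = 32512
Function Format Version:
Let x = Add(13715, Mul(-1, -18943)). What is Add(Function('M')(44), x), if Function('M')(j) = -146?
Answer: 32512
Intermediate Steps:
x = 32658 (x = Add(13715, 18943) = 32658)
Add(Function('M')(44), x) = Add(-146, 32658) = 32512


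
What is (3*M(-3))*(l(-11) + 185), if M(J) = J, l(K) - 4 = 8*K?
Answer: -909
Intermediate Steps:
l(K) = 4 + 8*K
(3*M(-3))*(l(-11) + 185) = (3*(-3))*((4 + 8*(-11)) + 185) = -9*((4 - 88) + 185) = -9*(-84 + 185) = -9*101 = -909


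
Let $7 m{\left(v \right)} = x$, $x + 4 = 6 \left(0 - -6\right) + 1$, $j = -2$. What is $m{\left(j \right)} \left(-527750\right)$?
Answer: $- \frac{17415750}{7} \approx -2.488 \cdot 10^{6}$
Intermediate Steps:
$x = 33$ ($x = -4 + \left(6 \left(0 - -6\right) + 1\right) = -4 + \left(6 \left(0 + 6\right) + 1\right) = -4 + \left(6 \cdot 6 + 1\right) = -4 + \left(36 + 1\right) = -4 + 37 = 33$)
$m{\left(v \right)} = \frac{33}{7}$ ($m{\left(v \right)} = \frac{1}{7} \cdot 33 = \frac{33}{7}$)
$m{\left(j \right)} \left(-527750\right) = \frac{33}{7} \left(-527750\right) = - \frac{17415750}{7}$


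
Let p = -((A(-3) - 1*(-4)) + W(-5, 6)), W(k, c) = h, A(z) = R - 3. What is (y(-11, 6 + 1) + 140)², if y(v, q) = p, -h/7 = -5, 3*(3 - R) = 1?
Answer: 92416/9 ≈ 10268.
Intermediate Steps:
R = 8/3 (R = 3 - ⅓*1 = 3 - ⅓ = 8/3 ≈ 2.6667)
h = 35 (h = -7*(-5) = 35)
A(z) = -⅓ (A(z) = 8/3 - 3 = -⅓)
W(k, c) = 35
p = -116/3 (p = -((-⅓ - 1*(-4)) + 35) = -((-⅓ + 4) + 35) = -(11/3 + 35) = -1*116/3 = -116/3 ≈ -38.667)
y(v, q) = -116/3
(y(-11, 6 + 1) + 140)² = (-116/3 + 140)² = (304/3)² = 92416/9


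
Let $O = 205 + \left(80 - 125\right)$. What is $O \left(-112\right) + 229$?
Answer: $-17691$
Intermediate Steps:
$O = 160$ ($O = 205 + \left(80 - 125\right) = 205 - 45 = 160$)
$O \left(-112\right) + 229 = 160 \left(-112\right) + 229 = -17920 + 229 = -17691$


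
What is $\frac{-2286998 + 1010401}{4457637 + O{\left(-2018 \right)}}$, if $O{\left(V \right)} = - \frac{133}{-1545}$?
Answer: $- \frac{1972342365}{6887049298} \approx -0.28638$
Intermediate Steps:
$O{\left(V \right)} = \frac{133}{1545}$ ($O{\left(V \right)} = \left(-133\right) \left(- \frac{1}{1545}\right) = \frac{133}{1545}$)
$\frac{-2286998 + 1010401}{4457637 + O{\left(-2018 \right)}} = \frac{-2286998 + 1010401}{4457637 + \frac{133}{1545}} = - \frac{1276597}{\frac{6887049298}{1545}} = \left(-1276597\right) \frac{1545}{6887049298} = - \frac{1972342365}{6887049298}$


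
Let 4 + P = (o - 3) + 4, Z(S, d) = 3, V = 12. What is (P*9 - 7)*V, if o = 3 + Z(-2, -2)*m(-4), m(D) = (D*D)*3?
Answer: 15468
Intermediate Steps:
m(D) = 3*D² (m(D) = D²*3 = 3*D²)
o = 147 (o = 3 + 3*(3*(-4)²) = 3 + 3*(3*16) = 3 + 3*48 = 3 + 144 = 147)
P = 144 (P = -4 + ((147 - 3) + 4) = -4 + (144 + 4) = -4 + 148 = 144)
(P*9 - 7)*V = (144*9 - 7)*12 = (1296 - 7)*12 = 1289*12 = 15468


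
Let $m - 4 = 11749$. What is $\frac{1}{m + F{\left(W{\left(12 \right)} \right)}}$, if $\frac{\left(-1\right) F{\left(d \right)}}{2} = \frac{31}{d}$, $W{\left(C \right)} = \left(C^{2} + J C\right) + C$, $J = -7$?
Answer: $\frac{36}{423077} \approx 8.5091 \cdot 10^{-5}$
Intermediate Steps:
$m = 11753$ ($m = 4 + 11749 = 11753$)
$W{\left(C \right)} = C^{2} - 6 C$ ($W{\left(C \right)} = \left(C^{2} - 7 C\right) + C = C^{2} - 6 C$)
$F{\left(d \right)} = - \frac{62}{d}$ ($F{\left(d \right)} = - 2 \frac{31}{d} = - \frac{62}{d}$)
$\frac{1}{m + F{\left(W{\left(12 \right)} \right)}} = \frac{1}{11753 - \frac{62}{12 \left(-6 + 12\right)}} = \frac{1}{11753 - \frac{62}{12 \cdot 6}} = \frac{1}{11753 - \frac{62}{72}} = \frac{1}{11753 - \frac{31}{36}} = \frac{1}{\frac{423077}{36}} = \frac{36}{423077}$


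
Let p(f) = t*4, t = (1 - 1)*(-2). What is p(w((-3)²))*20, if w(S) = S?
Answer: 0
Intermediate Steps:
t = 0 (t = 0*(-2) = 0)
p(f) = 0 (p(f) = 0*4 = 0)
p(w((-3)²))*20 = 0*20 = 0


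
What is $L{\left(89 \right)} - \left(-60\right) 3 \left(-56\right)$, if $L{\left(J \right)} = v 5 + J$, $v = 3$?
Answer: $-9976$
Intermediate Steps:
$L{\left(J \right)} = 15 + J$ ($L{\left(J \right)} = 3 \cdot 5 + J = 15 + J$)
$L{\left(89 \right)} - \left(-60\right) 3 \left(-56\right) = \left(15 + 89\right) - \left(-60\right) 3 \left(-56\right) = 104 - \left(-180\right) \left(-56\right) = 104 - 10080 = -9976$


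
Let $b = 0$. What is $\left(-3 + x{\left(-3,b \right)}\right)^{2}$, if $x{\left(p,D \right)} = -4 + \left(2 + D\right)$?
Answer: $25$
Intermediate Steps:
$x{\left(p,D \right)} = -2 + D$
$\left(-3 + x{\left(-3,b \right)}\right)^{2} = \left(-3 + \left(-2 + 0\right)\right)^{2} = \left(-3 - 2\right)^{2} = \left(-5\right)^{2} = 25$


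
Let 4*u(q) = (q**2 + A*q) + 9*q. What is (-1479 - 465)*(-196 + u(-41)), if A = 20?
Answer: 141912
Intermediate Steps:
u(q) = q**2/4 + 29*q/4 (u(q) = ((q**2 + 20*q) + 9*q)/4 = (q**2 + 29*q)/4 = q**2/4 + 29*q/4)
(-1479 - 465)*(-196 + u(-41)) = (-1479 - 465)*(-196 + (1/4)*(-41)*(29 - 41)) = -1944*(-196 + (1/4)*(-41)*(-12)) = -1944*(-196 + 123) = -1944*(-73) = 141912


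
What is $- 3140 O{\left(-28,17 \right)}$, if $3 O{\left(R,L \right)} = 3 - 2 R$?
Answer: $- \frac{185260}{3} \approx -61753.0$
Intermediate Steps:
$O{\left(R,L \right)} = 1 - \frac{2 R}{3}$ ($O{\left(R,L \right)} = \frac{3 - 2 R}{3} = 1 - \frac{2 R}{3}$)
$- 3140 O{\left(-28,17 \right)} = - 3140 \left(1 - - \frac{56}{3}\right) = - 3140 \left(1 + \frac{56}{3}\right) = \left(-3140\right) \frac{59}{3} = - \frac{185260}{3}$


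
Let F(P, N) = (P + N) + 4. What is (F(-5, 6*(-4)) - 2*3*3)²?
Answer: 1849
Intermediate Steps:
F(P, N) = 4 + N + P (F(P, N) = (N + P) + 4 = 4 + N + P)
(F(-5, 6*(-4)) - 2*3*3)² = ((4 + 6*(-4) - 5) - 2*3*3)² = ((4 - 24 - 5) - 6*3)² = (-25 - 18)² = (-43)² = 1849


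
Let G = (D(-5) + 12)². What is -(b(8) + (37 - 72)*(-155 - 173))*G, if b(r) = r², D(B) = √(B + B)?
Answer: -1546896 - 277056*I*√10 ≈ -1.5469e+6 - 8.7613e+5*I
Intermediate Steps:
D(B) = √2*√B (D(B) = √(2*B) = √2*√B)
G = (12 + I*√10)² (G = (√2*√(-5) + 12)² = (√2*(I*√5) + 12)² = (I*√10 + 12)² = (12 + I*√10)² ≈ 134.0 + 75.895*I)
-(b(8) + (37 - 72)*(-155 - 173))*G = -(8² + (37 - 72)*(-155 - 173))*(12 + I*√10)² = -(64 - 35*(-328))*(12 + I*√10)² = -(64 + 11480)*(12 + I*√10)² = -11544*(12 + I*√10)²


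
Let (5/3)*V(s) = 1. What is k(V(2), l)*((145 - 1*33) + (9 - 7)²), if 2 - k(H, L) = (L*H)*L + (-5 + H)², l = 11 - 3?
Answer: -161704/25 ≈ -6468.2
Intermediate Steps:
V(s) = ⅗ (V(s) = (⅗)*1 = ⅗)
l = 8
k(H, L) = 2 - (-5 + H)² - H*L² (k(H, L) = 2 - ((L*H)*L + (-5 + H)²) = 2 - ((H*L)*L + (-5 + H)²) = 2 - (H*L² + (-5 + H)²) = 2 - ((-5 + H)² + H*L²) = 2 + (-(-5 + H)² - H*L²) = 2 - (-5 + H)² - H*L²)
k(V(2), l)*((145 - 1*33) + (9 - 7)²) = (2 - (-5 + ⅗)² - 1*⅗*8²)*((145 - 1*33) + (9 - 7)²) = (2 - (-22/5)² - 1*⅗*64)*((145 - 33) + 2²) = (2 - 1*484/25 - 192/5)*(112 + 4) = (2 - 484/25 - 192/5)*116 = -1394/25*116 = -161704/25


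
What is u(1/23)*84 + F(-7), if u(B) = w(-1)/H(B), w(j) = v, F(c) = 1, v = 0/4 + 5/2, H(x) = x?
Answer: 4831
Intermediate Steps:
v = 5/2 (v = 0*(1/4) + 5*(1/2) = 0 + 5/2 = 5/2 ≈ 2.5000)
w(j) = 5/2
u(B) = 5/(2*B)
u(1/23)*84 + F(-7) = (5/(2*(1/23)))*84 + 1 = ((5/2)*23)*84 + 1 = (115/2)*84 + 1 = 4830 + 1 = 4831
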